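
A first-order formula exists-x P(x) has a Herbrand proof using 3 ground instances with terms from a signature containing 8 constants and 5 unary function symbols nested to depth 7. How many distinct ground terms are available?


Herbrand terms by depth:
Depth 0: 8 constants
Depth 1: 40 new terms (running total: 48)
Depth 2: 200 new terms (running total: 248)
Depth 3: 1000 new terms (running total: 1248)
Depth 4: 5000 new terms (running total: 6248)
Depth 5: 25000 new terms (running total: 31248)
Depth 6: 125000 new terms (running total: 156248)
Depth 7: 625000 new terms (running total: 781248)
Total distinct ground terms = 781248

781248


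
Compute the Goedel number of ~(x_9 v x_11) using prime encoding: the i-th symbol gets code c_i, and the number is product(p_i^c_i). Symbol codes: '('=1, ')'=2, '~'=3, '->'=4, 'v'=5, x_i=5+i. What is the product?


Formula: ~(x_9 v x_11)
Symbol codes: [3, 1, 14, 5, 16, 2]
Primes: [2, 3, 5, 7, 11, 13]
p_1^3 = 2^3 = 8
p_2^1 = 3^1 = 3
p_3^14 = 5^14 = 6103515625
p_4^5 = 7^5 = 16807
p_5^16 = 11^16 = 45949729863572161
p_6^2 = 13^2 = 169
Product = 19118383529162502740868603515625000

19118383529162502740868603515625000


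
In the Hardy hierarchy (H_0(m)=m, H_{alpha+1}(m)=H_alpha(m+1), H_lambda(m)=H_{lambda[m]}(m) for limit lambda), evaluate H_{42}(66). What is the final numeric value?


H_42(66):
For finite ordinals k, H_k(n) = n + k (each successor step adds 1).
H_42(66) = 66 + 42 = 108

108


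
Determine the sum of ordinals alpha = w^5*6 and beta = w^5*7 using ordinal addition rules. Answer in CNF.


Ordinal addition w^5*6 + w^5*7:
Both terms have the same exponent 5.
w^e*c + w^e*d = w^e*(c+d).
Result = w^5*(6+7) = w^5*13

w^5*13


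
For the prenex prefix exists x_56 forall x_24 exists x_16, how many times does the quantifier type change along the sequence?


Walk the prefix and count type changes:
  position 1: exists -> forall <-- alternation
  position 2: forall -> exists <-- alternation
Total alternations = 2

2


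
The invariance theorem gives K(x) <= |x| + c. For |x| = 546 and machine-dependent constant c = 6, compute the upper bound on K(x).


K(x) <= |x| + c = 546 + 6 = 552

552


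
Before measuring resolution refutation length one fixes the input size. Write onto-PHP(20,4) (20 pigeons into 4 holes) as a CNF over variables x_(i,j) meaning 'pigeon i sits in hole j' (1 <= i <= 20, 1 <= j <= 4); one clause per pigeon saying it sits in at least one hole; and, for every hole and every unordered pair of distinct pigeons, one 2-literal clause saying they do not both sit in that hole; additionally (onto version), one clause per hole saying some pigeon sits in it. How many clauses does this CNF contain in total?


onto-PHP(20,4): 20 pigeons, 4 holes, 20*4 = 80 variables.
- pigeon clauses: one per pigeon -> 20 clauses
- hole clauses: 4 holes * C(20,2) = 4 * 190 -> 760 clauses
- onto clauses: one per hole -> 4 clauses
Total clauses = 20 + 760 + 4 = 784

784


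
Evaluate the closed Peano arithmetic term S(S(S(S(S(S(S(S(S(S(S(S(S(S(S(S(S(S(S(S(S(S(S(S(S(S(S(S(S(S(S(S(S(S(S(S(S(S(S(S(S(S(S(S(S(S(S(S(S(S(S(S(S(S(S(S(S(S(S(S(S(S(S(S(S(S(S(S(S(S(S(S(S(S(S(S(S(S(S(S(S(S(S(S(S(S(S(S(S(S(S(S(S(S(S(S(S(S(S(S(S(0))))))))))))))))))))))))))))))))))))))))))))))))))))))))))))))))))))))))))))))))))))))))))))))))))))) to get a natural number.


Counting successors applied to 0:
101 applications of S to 0 = 101

101


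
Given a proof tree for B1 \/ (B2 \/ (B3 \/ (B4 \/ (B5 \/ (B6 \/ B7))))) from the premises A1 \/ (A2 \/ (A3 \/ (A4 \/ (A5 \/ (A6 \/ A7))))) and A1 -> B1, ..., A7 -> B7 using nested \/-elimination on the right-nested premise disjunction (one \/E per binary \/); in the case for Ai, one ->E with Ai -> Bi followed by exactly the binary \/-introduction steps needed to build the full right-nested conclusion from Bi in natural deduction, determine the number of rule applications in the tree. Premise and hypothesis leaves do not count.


Constructive dilemma with 7 branches, all disjunctions right-nested:
- \/E: the premise has 6 binary \/, each eliminated once: 6 nodes.
- ->E: one per case (Ai with Ai -> Bi gives Bi): 7 nodes.
- \/I: in case i < n, Bi needs 1 step to form Bi \/ (B(i+1) \/ ...) and then i-1 steps to prepend B(i-1), ..., B1, i.e. i steps; in case i = n, B7 needs 6 prepend steps.
  \/I total = (1 + 2 + ... + 6) + 6 = 21 + 6 = 27 nodes.
Total = 6 + 7 + 27 = 40

40


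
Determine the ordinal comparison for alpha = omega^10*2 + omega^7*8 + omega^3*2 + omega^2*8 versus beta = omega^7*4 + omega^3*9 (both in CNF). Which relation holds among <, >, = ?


Compare term by term from highest exponent:
alpha = omega^10*2 + omega^7*8 + omega^3*2 + omega^2*8
beta = omega^7*4 + omega^3*9
Term 1: alpha has omega^10*2, beta has omega^7*4
Term 2: alpha has omega^7*8, beta has omega^3*9
Term 3: alpha has omega^3*2, beta has omega^0*0
Term 4: alpha has omega^2*8, beta has omega^0*0
Result: alpha > beta

alpha > beta


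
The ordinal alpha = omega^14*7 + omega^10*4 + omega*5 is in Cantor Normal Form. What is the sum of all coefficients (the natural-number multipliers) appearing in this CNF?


CNF: omega^14*7 + omega^10*4 + omega*5
Coefficients: 7 + 4 + 5 = 16

16


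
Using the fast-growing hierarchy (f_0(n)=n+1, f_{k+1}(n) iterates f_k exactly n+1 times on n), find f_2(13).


f_2(13) = f_1^14(13)
f_1(m) = 2m + 1.
Iterating: f_1^k(n) = 2^k*(n+1) - 1.
f_2(13) = 2^14*(13+1) - 1 = 16384*14 - 1 = 229375

229375


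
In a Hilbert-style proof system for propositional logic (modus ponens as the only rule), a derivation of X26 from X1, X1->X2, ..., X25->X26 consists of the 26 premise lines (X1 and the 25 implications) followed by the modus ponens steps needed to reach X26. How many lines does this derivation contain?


We have 26 premise lines: X1 and 25 implications.
Each implication is detached once by MP, giving 25 MP lines.
26 premise lines + 25 MP lines = 51 total lines.

51


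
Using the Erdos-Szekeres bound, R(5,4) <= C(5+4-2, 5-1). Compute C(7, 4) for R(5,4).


R(5,4) <= C(5+4-2, 5-1) = C(7, 4)
C(7, 4) = 7! / (4! * 3!)
= 35

35


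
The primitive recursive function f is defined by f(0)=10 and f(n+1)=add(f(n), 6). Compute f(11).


f(0) = 10
f(1) = add(f(0), 6) = add(10, 6) = 16
f(2) = add(f(1), 6) = add(16, 6) = 22
f(3) = add(f(2), 6) = add(22, 6) = 28
f(4) = add(f(3), 6) = add(28, 6) = 34
f(5) = add(f(4), 6) = add(34, 6) = 40
f(6) = add(f(5), 6) = add(40, 6) = 46
f(7) = add(f(6), 6) = add(46, 6) = 52
f(8) = add(f(7), 6) = add(52, 6) = 58
f(9) = add(f(8), 6) = add(58, 6) = 64
f(10) = add(f(9), 6) = add(64, 6) = 70
f(11) = add(f(10), 6) = add(70, 6) = 76


76


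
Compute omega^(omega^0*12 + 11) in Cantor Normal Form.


omega^(omega^0*12 + 11):
omega^0 = 1, so the exponent is 12 + 11 = 23 (finite ordinal addition).
Result = omega^23, already a single CNF term.

omega^23


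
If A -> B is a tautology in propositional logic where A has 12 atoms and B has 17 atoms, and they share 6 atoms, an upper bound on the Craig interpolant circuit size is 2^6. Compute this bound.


Shared atoms = 6
Craig interpolant size bound = 2^6
= 64

64


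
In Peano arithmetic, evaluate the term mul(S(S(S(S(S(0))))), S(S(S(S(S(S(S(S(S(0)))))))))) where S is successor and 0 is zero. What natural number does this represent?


mul(S^5(0), S^9(0)):
S^5(0) = 5
S^9(0) = 9
5 * 9 = 45

45


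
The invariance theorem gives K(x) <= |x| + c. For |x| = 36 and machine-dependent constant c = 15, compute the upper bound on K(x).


K(x) <= |x| + c = 36 + 15 = 51

51


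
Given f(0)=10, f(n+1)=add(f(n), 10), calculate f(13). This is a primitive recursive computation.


f(0) = 10
f(1) = add(f(0), 10) = add(10, 10) = 20
f(2) = add(f(1), 10) = add(20, 10) = 30
f(3) = add(f(2), 10) = add(30, 10) = 40
f(4) = add(f(3), 10) = add(40, 10) = 50
f(5) = add(f(4), 10) = add(50, 10) = 60
f(6) = add(f(5), 10) = add(60, 10) = 70
f(7) = add(f(6), 10) = add(70, 10) = 80
f(8) = add(f(7), 10) = add(80, 10) = 90
f(9) = add(f(8), 10) = add(90, 10) = 100
f(10) = add(f(9), 10) = add(100, 10) = 110
f(11) = add(f(10), 10) = add(110, 10) = 120
f(12) = add(f(11), 10) = add(120, 10) = 130
f(13) = add(f(12), 10) = add(130, 10) = 140


140


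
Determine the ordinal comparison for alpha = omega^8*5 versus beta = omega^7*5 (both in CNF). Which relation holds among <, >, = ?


Compare term by term from highest exponent:
alpha = omega^8*5
beta = omega^7*5
Term 1: alpha has omega^8*5, beta has omega^7*5
Result: alpha > beta

alpha > beta


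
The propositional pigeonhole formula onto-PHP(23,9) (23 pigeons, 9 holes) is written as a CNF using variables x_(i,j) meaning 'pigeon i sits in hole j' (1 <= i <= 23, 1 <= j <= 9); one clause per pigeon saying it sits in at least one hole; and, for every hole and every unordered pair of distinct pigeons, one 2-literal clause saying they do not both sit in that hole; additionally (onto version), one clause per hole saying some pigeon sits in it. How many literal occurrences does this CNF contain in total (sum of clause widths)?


onto-PHP(23,9): 23 pigeons, 9 holes, 23*9 = 207 variables.
- pigeon clauses: one per pigeon -> 23 clauses of width 9 -> 207 literals
- hole clauses: 9 holes * C(23,2) = 9 * 253 -> 2277 clauses of width 2 -> 4554 literals
- onto clauses: one per hole -> 9 clauses of width 23 -> 207 literals
Total literal occurrences = 207 + 4554 + 207 = 4968

4968


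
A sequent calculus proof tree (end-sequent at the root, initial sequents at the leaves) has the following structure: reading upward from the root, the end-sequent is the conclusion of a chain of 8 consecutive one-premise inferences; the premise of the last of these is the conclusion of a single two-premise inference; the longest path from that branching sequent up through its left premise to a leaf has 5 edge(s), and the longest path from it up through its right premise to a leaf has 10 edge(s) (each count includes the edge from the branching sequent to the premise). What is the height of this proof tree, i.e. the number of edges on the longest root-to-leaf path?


Longest path through the left premise: 5 edges (measured from the branching sequent)
Longest path through the right premise: 10 edges
Height of the subtree rooted at the branching sequent: max(5, 10) = 10
The branching sequent sits 8 edges above the root (the chain of one-premise inferences), so height = 10 + 8 = 18

18


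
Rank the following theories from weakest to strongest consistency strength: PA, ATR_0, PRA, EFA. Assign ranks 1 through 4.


Ordering by consistency strength:
1. EFA
2. PRA
3. PA
4. ATR_0


PA=3, ATR_0=4, PRA=2, EFA=1


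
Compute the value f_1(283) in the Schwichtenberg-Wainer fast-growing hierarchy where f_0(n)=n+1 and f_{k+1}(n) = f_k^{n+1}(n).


f_1(283) = f_0^284(283)
f_0 adds 1 each time, applied 284 times.
f_1(283) = 283 + 284 = 567

567


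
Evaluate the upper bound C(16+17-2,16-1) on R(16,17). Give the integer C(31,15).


R(16,17) <= C(16+17-2, 16-1) = C(31, 15)
C(31, 15) = 31! / (15! * 16!)
= 300540195

300540195


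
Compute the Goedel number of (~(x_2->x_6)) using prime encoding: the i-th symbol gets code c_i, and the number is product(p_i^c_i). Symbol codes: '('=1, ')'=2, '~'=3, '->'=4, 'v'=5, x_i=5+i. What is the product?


Formula: (~(x_2->x_6))
Symbol codes: [1, 3, 1, 7, 4, 11, 2, 2]
Primes: [2, 3, 5, 7, 11, 13, 17, 19]
p_1^1 = 2^1 = 2
p_2^3 = 3^3 = 27
p_3^1 = 5^1 = 5
p_4^7 = 7^7 = 823543
p_5^4 = 11^4 = 14641
p_6^11 = 13^11 = 1792160394037
p_7^2 = 17^2 = 289
p_8^2 = 19^2 = 361
Product = 608699163501998539585717832730

608699163501998539585717832730


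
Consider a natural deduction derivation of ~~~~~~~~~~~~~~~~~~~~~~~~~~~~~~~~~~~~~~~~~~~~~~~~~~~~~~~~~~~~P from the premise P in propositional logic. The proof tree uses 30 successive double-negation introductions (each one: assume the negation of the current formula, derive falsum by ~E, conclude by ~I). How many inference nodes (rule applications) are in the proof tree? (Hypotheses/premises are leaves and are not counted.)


Each double-negation introduction (from C infer ~~C) uses 2 inference nodes: one ~E (C and ~C give falsum) and one ~I (discharge ~C).
30 double negations = 30 * 2 = 60 inference nodes.

60


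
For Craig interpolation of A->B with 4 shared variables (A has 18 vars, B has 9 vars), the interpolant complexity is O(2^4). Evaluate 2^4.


Shared atoms = 4
Craig interpolant size bound = 2^4
= 16

16


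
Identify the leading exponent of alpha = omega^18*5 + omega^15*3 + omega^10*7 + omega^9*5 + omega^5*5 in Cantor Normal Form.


CNF: omega^18*5 + omega^15*3 + omega^10*7 + omega^9*5 + omega^5*5
The leading term is omega^18*5, which has exponent 18.

18


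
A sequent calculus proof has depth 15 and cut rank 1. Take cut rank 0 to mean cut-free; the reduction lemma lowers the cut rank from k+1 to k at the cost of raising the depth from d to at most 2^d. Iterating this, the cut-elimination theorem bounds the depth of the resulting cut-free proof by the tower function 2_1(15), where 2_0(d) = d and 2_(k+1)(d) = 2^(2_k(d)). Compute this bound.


Each rank reduction sends depth d to at most 2^d; cut rank r needs r reductions.
2_0(15) = 15
2_1(15) = 2^15 = 32768
Cut-free depth bound = 32768

32768


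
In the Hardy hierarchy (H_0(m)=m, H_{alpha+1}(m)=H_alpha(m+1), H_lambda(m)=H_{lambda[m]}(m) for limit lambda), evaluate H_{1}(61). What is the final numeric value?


H_1(61):
For finite ordinals k, H_k(n) = n + k (each successor step adds 1).
H_1(61) = 61 + 1 = 62

62


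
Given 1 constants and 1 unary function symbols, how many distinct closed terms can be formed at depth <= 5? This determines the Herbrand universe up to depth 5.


Herbrand terms by depth:
Depth 0: 1 constants
Depth 1: 1 new terms (running total: 2)
Depth 2: 1 new terms (running total: 3)
Depth 3: 1 new terms (running total: 4)
Depth 4: 1 new terms (running total: 5)
Depth 5: 1 new terms (running total: 6)
Total distinct ground terms = 6

6


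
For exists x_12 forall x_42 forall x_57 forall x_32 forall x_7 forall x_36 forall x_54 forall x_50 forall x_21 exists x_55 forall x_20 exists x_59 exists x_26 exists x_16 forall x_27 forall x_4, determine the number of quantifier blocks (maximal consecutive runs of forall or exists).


Alternations = 5.
Blocks = alternations + 1 = 6

6


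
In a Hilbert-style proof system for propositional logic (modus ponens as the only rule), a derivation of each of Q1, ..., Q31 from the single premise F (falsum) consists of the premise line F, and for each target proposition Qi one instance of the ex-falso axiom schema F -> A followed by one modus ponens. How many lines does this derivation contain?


Ex falso, line by line:
- 1 premise line (F)
- 31 targets, each needing 1 axiom instance (F -> Qi) + 1 MP = 2 lines: 2 * 31 = 62
Total = 1 + 62 = 63 lines.

63


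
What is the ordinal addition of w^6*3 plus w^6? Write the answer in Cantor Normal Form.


Ordinal addition w^6*3 + w^6:
Both terms have the same exponent 6.
w^e*c + w^e*d = w^e*(c+d).
Result = w^6*(3+1) = w^6*4

w^6*4


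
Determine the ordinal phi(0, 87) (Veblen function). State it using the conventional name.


phi(0, 87):
phi(0, beta) = omega^beta by definition.
phi(0, 87) = omega^87

omega^87


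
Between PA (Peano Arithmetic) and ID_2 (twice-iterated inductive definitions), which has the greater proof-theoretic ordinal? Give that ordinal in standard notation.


Proof-theoretic ordinal of PA (Peano Arithmetic): epsilon_0
Proof-theoretic ordinal of ID_2 (twice-iterated inductive definitions): psi_0(epsilon_{Omega_2+1})
Comparing: epsilon_0 < psi_0(epsilon_{Omega_2+1}).
The larger ordinal is psi_0(epsilon_{Omega_2+1}) (from ID_2 (twice-iterated inductive definitions)).

psi_0(epsilon_{Omega_2+1})


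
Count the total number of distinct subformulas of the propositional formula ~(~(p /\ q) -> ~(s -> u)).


Formula: ~(~(p /\ q) -> ~(s -> u))
Subformulas found:
  1. q
  2. u
  3. s
  4. p
  5. (p /\ q)
  6. (s -> u)
  7. ~(p /\ q)
  8. ~(s -> u)
  9. (~(p /\ q) -> ~(s -> u))
  10. ~(~(p /\ q) -> ~(s -> u))
Total distinct subformulas = 10

10


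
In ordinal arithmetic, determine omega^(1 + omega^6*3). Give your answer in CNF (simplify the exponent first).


omega^(1 + omega^6*3):
In ordinal addition a term is absorbed by a following term of strictly larger exponent: 0 < 6, so 1 + omega^6*3 = omega^6*3.
omega raised to a CNF ordinal is a single CNF term: Result = omega^(omega^6*3)

omega^(omega^6*3)


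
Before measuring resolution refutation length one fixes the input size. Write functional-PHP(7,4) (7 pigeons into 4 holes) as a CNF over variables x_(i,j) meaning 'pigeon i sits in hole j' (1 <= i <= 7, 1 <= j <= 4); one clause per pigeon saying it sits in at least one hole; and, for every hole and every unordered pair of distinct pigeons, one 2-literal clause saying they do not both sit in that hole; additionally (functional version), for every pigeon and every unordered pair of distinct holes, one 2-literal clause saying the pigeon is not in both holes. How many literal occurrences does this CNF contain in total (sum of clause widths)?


functional-PHP(7,4): 7 pigeons, 4 holes, 7*4 = 28 variables.
- pigeon clauses: one per pigeon -> 7 clauses of width 4 -> 28 literals
- hole clauses: 4 holes * C(7,2) = 4 * 21 -> 84 clauses of width 2 -> 168 literals
- functional clauses: 7 pigeons * C(4,2) = 7 * 6 -> 42 clauses of width 2 -> 84 literals
Total literal occurrences = 28 + 168 + 84 = 280

280


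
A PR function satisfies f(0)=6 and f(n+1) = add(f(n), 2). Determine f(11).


f(0) = 6
f(1) = add(f(0), 2) = add(6, 2) = 8
f(2) = add(f(1), 2) = add(8, 2) = 10
f(3) = add(f(2), 2) = add(10, 2) = 12
f(4) = add(f(3), 2) = add(12, 2) = 14
f(5) = add(f(4), 2) = add(14, 2) = 16
f(6) = add(f(5), 2) = add(16, 2) = 18
f(7) = add(f(6), 2) = add(18, 2) = 20
f(8) = add(f(7), 2) = add(20, 2) = 22
f(9) = add(f(8), 2) = add(22, 2) = 24
f(10) = add(f(9), 2) = add(24, 2) = 26
f(11) = add(f(10), 2) = add(26, 2) = 28


28


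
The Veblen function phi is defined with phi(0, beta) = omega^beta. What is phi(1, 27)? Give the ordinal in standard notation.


phi(1, 27):
phi(1, beta) = epsilon_beta (the beta-th epsilon number).
phi(1, 27) = epsilon_27

epsilon_27


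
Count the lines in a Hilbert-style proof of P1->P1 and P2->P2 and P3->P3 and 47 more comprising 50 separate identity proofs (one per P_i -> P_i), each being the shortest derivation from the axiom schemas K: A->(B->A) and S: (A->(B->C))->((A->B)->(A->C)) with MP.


The shortest proof of A->A from K and S in the Hilbert calculus has exactly 5 lines:
(1) K instance A->((A->A)->A), (2) S instance, (3) MP on 1,2, (4) K instance A->(A->A), (5) MP on 3,4.
For 50 independent identities: 50 * 5 = 250 lines total.

250


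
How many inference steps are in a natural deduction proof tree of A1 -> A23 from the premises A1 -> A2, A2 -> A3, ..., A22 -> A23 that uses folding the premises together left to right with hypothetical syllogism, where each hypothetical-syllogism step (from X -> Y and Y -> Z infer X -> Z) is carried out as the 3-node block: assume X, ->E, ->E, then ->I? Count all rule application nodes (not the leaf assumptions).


There are 22 premises in the chain. The first HS step combines premises 1 and 2; each further premise needs one more HS step.
So 22 premises require 22 - 1 = 21 hypothetical-syllogism steps.
Each HS step uses 3 inference nodes (->E, ->E, ->I).
21 * 3 = 63 total inference nodes.

63


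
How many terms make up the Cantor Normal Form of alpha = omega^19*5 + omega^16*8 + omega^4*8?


CNF: omega^19*5 + omega^16*8 + omega^4*8
Count the summands separated by '+':
  term 1: omega^19*5
  term 2: omega^16*8
  term 3: omega^4*8
Total terms = 3

3


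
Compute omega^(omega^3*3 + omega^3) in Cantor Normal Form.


omega^(omega^3*3 + omega^3):
Both terms of the exponent have the same exponent 3, so they merge: omega^3*3 + omega^3 = omega^3*(3+1) = omega^3*4.
omega raised to a CNF ordinal is a single CNF term: Result = omega^(omega^3*4)

omega^(omega^3*4)


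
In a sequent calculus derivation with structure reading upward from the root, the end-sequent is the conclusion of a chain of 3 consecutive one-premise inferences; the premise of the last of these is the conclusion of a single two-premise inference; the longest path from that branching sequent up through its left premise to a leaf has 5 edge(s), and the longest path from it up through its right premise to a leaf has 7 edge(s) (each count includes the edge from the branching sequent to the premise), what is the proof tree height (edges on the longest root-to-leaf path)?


Longest path through the left premise: 5 edges (measured from the branching sequent)
Longest path through the right premise: 7 edges
Height of the subtree rooted at the branching sequent: max(5, 7) = 7
The branching sequent sits 3 edges above the root (the chain of one-premise inferences), so height = 7 + 3 = 10

10


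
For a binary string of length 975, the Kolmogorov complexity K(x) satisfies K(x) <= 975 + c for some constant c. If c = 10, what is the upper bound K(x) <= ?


K(x) <= |x| + c = 975 + 10 = 985

985


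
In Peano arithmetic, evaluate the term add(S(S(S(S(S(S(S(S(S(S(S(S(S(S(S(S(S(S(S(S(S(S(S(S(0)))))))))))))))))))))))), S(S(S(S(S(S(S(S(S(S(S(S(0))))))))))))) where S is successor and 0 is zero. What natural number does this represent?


add(S^24(0), S^12(0)):
S^24(0) = 24
S^12(0) = 12
24 + 12 = 36

36


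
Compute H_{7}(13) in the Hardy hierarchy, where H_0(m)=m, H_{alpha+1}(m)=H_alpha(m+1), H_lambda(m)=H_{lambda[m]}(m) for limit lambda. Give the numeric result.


H_7(13):
For finite ordinals k, H_k(n) = n + k (each successor step adds 1).
H_7(13) = 13 + 7 = 20

20


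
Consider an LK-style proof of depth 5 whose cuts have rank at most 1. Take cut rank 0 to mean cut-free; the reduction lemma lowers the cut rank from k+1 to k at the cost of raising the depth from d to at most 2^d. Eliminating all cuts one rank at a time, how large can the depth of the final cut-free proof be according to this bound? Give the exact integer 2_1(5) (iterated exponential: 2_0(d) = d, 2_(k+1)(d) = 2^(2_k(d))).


Each rank reduction sends depth d to at most 2^d; cut rank r needs r reductions.
2_0(5) = 5
2_1(5) = 2^5 = 32
Cut-free depth bound = 32

32


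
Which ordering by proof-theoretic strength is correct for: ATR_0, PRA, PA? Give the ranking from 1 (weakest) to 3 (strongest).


Ordering by consistency strength:
1. PRA
2. PA
3. ATR_0


ATR_0=3, PRA=1, PA=2


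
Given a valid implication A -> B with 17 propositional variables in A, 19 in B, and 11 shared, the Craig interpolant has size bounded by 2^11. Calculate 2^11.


Shared atoms = 11
Craig interpolant size bound = 2^11
= 2048

2048


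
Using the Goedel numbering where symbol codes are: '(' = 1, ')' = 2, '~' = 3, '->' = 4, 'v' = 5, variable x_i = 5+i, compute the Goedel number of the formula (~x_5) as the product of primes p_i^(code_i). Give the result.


Formula: (~x_5)
Symbol codes: [1, 3, 10, 2]
Primes: [2, 3, 5, 7]
p_1^1 = 2^1 = 2
p_2^3 = 3^3 = 27
p_3^10 = 5^10 = 9765625
p_4^2 = 7^2 = 49
Product = 25839843750

25839843750


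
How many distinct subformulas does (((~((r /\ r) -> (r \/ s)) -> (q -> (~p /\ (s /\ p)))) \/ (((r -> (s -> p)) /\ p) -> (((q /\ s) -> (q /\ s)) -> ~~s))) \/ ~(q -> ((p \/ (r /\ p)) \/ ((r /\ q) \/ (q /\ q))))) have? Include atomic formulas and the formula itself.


Formula: (((~((r /\ r) -> (r \/ s)) -> (q -> (~p /\ (s /\ p)))) \/ (((r -> (s -> p)) /\ p) -> (((q /\ s) -> (q /\ s)) -> ~~s))) \/ ~(q -> ((p \/ (r /\ p)) \/ ((r /\ q) \/ (q /\ q)))))
Subformulas found:
  1. r
  2. q
  3. s
  4. p
  5. ~p
  6. ~s
  7. ~~s
  8. (s /\ p)
  9. (r /\ r)
  10. (r \/ s)
  11. (r /\ p)
  12. (r /\ q)
  13. (q /\ q)
  14. (s -> p)
  15. (q /\ s)
  16. (p \/ (r /\ p))
  17. (r -> (s -> p))
  18. (~p /\ (s /\ p))
  19. ((r /\ r) -> (r \/ s))
  20. ((q /\ s) -> (q /\ s))
  21. ((r /\ q) \/ (q /\ q))
  22. ((r -> (s -> p)) /\ p)
  23. (q -> (~p /\ (s /\ p)))
  24. ~((r /\ r) -> (r \/ s))
  25. (((q /\ s) -> (q /\ s)) -> ~~s)
  26. ((p \/ (r /\ p)) \/ ((r /\ q) \/ (q /\ q)))
  27. (q -> ((p \/ (r /\ p)) \/ ((r /\ q) \/ (q /\ q))))
  28. ~(q -> ((p \/ (r /\ p)) \/ ((r /\ q) \/ (q /\ q))))
  29. (~((r /\ r) -> (r \/ s)) -> (q -> (~p /\ (s /\ p))))
  30. (((r -> (s -> p)) /\ p) -> (((q /\ s) -> (q /\ s)) -> ~~s))
  31. ((~((r /\ r) -> (r \/ s)) -> (q -> (~p /\ (s /\ p)))) \/ (((r -> (s -> p)) /\ p) -> (((q /\ s) -> (q /\ s)) -> ~~s)))
  32. (((~((r /\ r) -> (r \/ s)) -> (q -> (~p /\ (s /\ p)))) \/ (((r -> (s -> p)) /\ p) -> (((q /\ s) -> (q /\ s)) -> ~~s))) \/ ~(q -> ((p \/ (r /\ p)) \/ ((r /\ q) \/ (q /\ q)))))
Total distinct subformulas = 32

32


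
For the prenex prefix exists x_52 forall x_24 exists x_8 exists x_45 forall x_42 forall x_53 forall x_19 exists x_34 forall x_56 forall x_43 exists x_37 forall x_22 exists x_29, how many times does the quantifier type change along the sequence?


Walk the prefix and count type changes:
  position 1: exists -> forall <-- alternation
  position 2: forall -> exists <-- alternation
  position 3: exists -> exists
  position 4: exists -> forall <-- alternation
  position 5: forall -> forall
  position 6: forall -> forall
  position 7: forall -> exists <-- alternation
  position 8: exists -> forall <-- alternation
  position 9: forall -> forall
  position 10: forall -> exists <-- alternation
  position 11: exists -> forall <-- alternation
  position 12: forall -> exists <-- alternation
Total alternations = 8

8


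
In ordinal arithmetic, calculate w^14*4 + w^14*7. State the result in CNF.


Ordinal addition w^14*4 + w^14*7:
Both terms have the same exponent 14.
w^e*c + w^e*d = w^e*(c+d).
Result = w^14*(4+7) = w^14*11

w^14*11


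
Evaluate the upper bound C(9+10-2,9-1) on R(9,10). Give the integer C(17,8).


R(9,10) <= C(9+10-2, 9-1) = C(17, 8)
C(17, 8) = 17! / (8! * 9!)
= 24310

24310


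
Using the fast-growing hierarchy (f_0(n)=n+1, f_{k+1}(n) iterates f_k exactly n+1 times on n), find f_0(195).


f_0(195) = 195 + 1 = 196

196


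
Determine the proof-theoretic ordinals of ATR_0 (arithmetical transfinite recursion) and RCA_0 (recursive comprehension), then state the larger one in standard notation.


Proof-theoretic ordinal of ATR_0 (arithmetical transfinite recursion): Gamma_0
Proof-theoretic ordinal of RCA_0 (recursive comprehension): omega^omega
Comparing: omega^omega < Gamma_0.
The larger ordinal is Gamma_0 (from ATR_0 (arithmetical transfinite recursion)).

Gamma_0


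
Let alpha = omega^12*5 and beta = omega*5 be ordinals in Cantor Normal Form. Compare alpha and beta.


Compare term by term from highest exponent:
alpha = omega^12*5
beta = omega*5
Term 1: alpha has omega^12*5, beta has omega^1*5
Result: alpha > beta

alpha > beta


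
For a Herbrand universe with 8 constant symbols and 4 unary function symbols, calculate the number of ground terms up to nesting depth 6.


Herbrand terms by depth:
Depth 0: 8 constants
Depth 1: 32 new terms (running total: 40)
Depth 2: 128 new terms (running total: 168)
Depth 3: 512 new terms (running total: 680)
Depth 4: 2048 new terms (running total: 2728)
Depth 5: 8192 new terms (running total: 10920)
Depth 6: 32768 new terms (running total: 43688)
Total distinct ground terms = 43688

43688


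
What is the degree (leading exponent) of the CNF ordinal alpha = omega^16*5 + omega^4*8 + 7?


CNF: omega^16*5 + omega^4*8 + 7
The leading term is omega^16*5, which has exponent 16.

16


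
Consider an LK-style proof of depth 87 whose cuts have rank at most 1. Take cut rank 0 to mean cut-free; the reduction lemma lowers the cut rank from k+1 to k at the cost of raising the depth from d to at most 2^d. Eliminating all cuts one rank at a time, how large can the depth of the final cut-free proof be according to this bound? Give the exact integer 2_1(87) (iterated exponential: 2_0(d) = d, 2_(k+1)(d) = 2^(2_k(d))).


Each rank reduction sends depth d to at most 2^d; cut rank r needs r reductions.
2_0(87) = 87
2_1(87) = 2^87 = 154742504910672534362390528
Cut-free depth bound = 154742504910672534362390528

154742504910672534362390528


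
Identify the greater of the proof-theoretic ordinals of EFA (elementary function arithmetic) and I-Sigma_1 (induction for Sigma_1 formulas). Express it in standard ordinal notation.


Proof-theoretic ordinal of EFA (elementary function arithmetic): omega^3
Proof-theoretic ordinal of I-Sigma_1 (induction for Sigma_1 formulas): omega^omega
Comparing: omega^3 < omega^omega.
The larger ordinal is omega^omega (from I-Sigma_1 (induction for Sigma_1 formulas)).

omega^omega


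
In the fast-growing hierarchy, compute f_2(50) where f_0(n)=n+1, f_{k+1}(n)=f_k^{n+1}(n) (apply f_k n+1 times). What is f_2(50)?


f_2(50) = f_1^51(50)
f_1(m) = 2m + 1.
Iterating: f_1^k(n) = 2^k*(n+1) - 1.
f_2(50) = 2^51*(50+1) - 1 = 2251799813685248*51 - 1 = 114841790497947647

114841790497947647


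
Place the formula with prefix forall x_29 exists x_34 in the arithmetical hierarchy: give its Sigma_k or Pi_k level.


Leading quantifier is forall, so the class is Pi.
Number of quantifier blocks = alternations + 1 = 1 + 1 = 2.
Classification: Pi_2

Pi_2


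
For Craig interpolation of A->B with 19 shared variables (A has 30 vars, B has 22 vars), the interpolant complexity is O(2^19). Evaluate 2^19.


Shared atoms = 19
Craig interpolant size bound = 2^19
= 524288

524288


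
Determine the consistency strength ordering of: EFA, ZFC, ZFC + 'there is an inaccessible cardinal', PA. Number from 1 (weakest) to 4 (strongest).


Ordering by consistency strength:
1. EFA
2. PA
3. ZFC
4. ZFC + 'there is an inaccessible cardinal'


EFA=1, ZFC=3, ZFC + 'there is an inaccessible cardinal'=4, PA=2


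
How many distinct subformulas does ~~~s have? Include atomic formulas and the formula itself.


Formula: ~~~s
Subformulas found:
  1. s
  2. ~s
  3. ~~s
  4. ~~~s
Total distinct subformulas = 4

4


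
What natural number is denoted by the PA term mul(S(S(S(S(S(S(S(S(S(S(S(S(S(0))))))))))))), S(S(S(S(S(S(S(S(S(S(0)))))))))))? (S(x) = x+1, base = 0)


mul(S^13(0), S^10(0)):
S^13(0) = 13
S^10(0) = 10
13 * 10 = 130

130


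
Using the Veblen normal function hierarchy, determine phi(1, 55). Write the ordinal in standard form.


phi(1, 55):
phi(1, beta) = epsilon_beta (the beta-th epsilon number).
phi(1, 55) = epsilon_55

epsilon_55


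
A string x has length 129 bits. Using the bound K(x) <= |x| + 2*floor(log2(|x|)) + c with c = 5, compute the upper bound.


floor(log2(129)) = 7
2 * 7 = 14
K(x) <= 129 + 14 + 5 = 148

148


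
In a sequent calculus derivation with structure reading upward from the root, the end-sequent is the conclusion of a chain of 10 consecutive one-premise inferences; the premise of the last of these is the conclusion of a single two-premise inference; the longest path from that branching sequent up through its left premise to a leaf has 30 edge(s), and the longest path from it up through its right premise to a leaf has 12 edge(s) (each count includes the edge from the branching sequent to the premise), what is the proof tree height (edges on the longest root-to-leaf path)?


Longest path through the left premise: 30 edges (measured from the branching sequent)
Longest path through the right premise: 12 edges
Height of the subtree rooted at the branching sequent: max(30, 12) = 30
The branching sequent sits 10 edges above the root (the chain of one-premise inferences), so height = 30 + 10 = 40

40


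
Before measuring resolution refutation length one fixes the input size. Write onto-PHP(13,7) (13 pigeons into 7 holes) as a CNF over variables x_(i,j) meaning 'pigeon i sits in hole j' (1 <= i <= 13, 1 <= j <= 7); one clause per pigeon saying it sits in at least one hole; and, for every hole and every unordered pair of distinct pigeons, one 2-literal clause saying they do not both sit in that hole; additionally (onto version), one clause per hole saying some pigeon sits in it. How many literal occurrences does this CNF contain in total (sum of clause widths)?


onto-PHP(13,7): 13 pigeons, 7 holes, 13*7 = 91 variables.
- pigeon clauses: one per pigeon -> 13 clauses of width 7 -> 91 literals
- hole clauses: 7 holes * C(13,2) = 7 * 78 -> 546 clauses of width 2 -> 1092 literals
- onto clauses: one per hole -> 7 clauses of width 13 -> 91 literals
Total literal occurrences = 91 + 1092 + 91 = 1274

1274


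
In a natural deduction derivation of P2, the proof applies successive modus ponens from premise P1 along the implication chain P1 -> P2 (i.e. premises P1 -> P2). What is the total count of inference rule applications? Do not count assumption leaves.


We have a chain: P1 -> P2.
Each modus ponens application produces the next variable.
The chain has 2 propositions, so 2-1 = 1 modus ponens steps.
Total inference nodes = 1

1


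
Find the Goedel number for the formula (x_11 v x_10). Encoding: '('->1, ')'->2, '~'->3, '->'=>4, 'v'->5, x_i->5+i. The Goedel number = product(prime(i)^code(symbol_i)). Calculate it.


Formula: (x_11 v x_10)
Symbol codes: [1, 16, 5, 15, 2]
Primes: [2, 3, 5, 7, 11]
p_1^1 = 2^1 = 2
p_2^16 = 3^16 = 43046721
p_3^5 = 5^5 = 3125
p_4^15 = 7^15 = 4747561509943
p_5^2 = 11^2 = 121
Product = 154552510285071629220393750

154552510285071629220393750


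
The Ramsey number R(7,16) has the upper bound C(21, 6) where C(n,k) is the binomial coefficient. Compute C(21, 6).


R(7,16) <= C(7+16-2, 7-1) = C(21, 6)
C(21, 6) = 21! / (6! * 15!)
= 54264

54264


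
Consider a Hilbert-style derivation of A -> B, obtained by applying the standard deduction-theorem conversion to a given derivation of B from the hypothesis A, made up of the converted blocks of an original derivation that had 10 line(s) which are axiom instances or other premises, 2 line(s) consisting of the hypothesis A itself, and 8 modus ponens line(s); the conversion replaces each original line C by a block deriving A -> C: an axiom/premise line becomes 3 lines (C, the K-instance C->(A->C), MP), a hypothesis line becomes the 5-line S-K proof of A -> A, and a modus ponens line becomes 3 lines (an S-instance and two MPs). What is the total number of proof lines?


Deduction-theorem conversion, block by block:
- 10 axiom/premise lines -> 3 lines each = 30
- 2 hypothesis lines -> 5 lines each (identity proof A->A) = 10
- 8 MP lines -> 3 lines each (S-instance, MP, MP) = 24
Total = 30 + 10 + 24 = 64 lines.

64


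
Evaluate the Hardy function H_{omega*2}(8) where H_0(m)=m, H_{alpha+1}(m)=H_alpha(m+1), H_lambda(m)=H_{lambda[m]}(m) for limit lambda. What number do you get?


H_{omega*2}(8):
For the Hardy hierarchy, H_{omega*k}(n) = 2^k * n.
2^2 = 4.
4 * 8 = 32

32


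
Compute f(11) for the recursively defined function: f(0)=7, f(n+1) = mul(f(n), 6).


f(0) = 7
f(1) = mul(f(0), 6) = mul(7, 6) = 42
f(2) = mul(f(1), 6) = mul(42, 6) = 252
f(3) = mul(f(2), 6) = mul(252, 6) = 1512
f(4) = mul(f(3), 6) = mul(1512, 6) = 9072
f(5) = mul(f(4), 6) = mul(9072, 6) = 54432
f(6) = mul(f(5), 6) = mul(54432, 6) = 326592
f(7) = mul(f(6), 6) = mul(326592, 6) = 1959552
f(8) = mul(f(7), 6) = mul(1959552, 6) = 11757312
f(9) = mul(f(8), 6) = mul(11757312, 6) = 70543872
f(10) = mul(f(9), 6) = mul(70543872, 6) = 423263232
f(11) = mul(f(10), 6) = mul(423263232, 6) = 2539579392


2539579392


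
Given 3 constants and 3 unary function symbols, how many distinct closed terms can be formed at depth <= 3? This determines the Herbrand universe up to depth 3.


Herbrand terms by depth:
Depth 0: 3 constants
Depth 1: 9 new terms (running total: 12)
Depth 2: 27 new terms (running total: 39)
Depth 3: 81 new terms (running total: 120)
Total distinct ground terms = 120

120


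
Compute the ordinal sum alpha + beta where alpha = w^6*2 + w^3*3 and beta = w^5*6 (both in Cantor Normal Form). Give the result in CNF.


Ordinal addition (w^6*2 + w^3*3) + w^5*6:
alpha's leading term has exponent 6 > beta's exponent 5, so it survives.
alpha's tail term has exponent 3 < beta's exponent 5, so it is absorbed by beta.
In ordinal addition, any term followed by a strictly larger-exponent term is absorbed.
Result = w^6*2 + w^5*6

w^6*2 + w^5*6


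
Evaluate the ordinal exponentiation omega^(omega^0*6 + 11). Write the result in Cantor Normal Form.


omega^(omega^0*6 + 11):
omega^0 = 1, so the exponent is 6 + 11 = 17 (finite ordinal addition).
Result = omega^17, already a single CNF term.

omega^17


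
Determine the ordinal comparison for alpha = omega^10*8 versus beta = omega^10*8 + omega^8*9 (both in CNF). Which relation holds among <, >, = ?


Compare term by term from highest exponent:
alpha = omega^10*8
beta = omega^10*8 + omega^8*9
Term 1: alpha has omega^10*8, beta has omega^10*8
Term 2: alpha has omega^0*0, beta has omega^8*9
Result: alpha < beta

alpha < beta


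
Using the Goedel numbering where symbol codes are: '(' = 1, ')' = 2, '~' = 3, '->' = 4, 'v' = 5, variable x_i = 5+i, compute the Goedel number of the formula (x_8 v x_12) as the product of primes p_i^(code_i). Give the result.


Formula: (x_8 v x_12)
Symbol codes: [1, 13, 5, 17, 2]
Primes: [2, 3, 5, 7, 11]
p_1^1 = 2^1 = 2
p_2^13 = 3^13 = 1594323
p_3^5 = 5^5 = 3125
p_4^17 = 7^17 = 232630513987207
p_5^2 = 11^2 = 121
Product = 280484185332167030807381250

280484185332167030807381250


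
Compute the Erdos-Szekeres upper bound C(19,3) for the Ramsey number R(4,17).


R(4,17) <= C(4+17-2, 4-1) = C(19, 3)
C(19, 3) = 19! / (3! * 16!)
= 969

969


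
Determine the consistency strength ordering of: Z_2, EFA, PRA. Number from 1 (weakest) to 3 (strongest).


Ordering by consistency strength:
1. EFA
2. PRA
3. Z_2


Z_2=3, EFA=1, PRA=2


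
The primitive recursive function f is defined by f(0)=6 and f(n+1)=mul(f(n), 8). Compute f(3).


f(0) = 6
f(1) = mul(f(0), 8) = mul(6, 8) = 48
f(2) = mul(f(1), 8) = mul(48, 8) = 384
f(3) = mul(f(2), 8) = mul(384, 8) = 3072


3072


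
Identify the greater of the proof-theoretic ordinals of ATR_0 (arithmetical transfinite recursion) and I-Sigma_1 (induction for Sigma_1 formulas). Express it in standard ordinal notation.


Proof-theoretic ordinal of ATR_0 (arithmetical transfinite recursion): Gamma_0
Proof-theoretic ordinal of I-Sigma_1 (induction for Sigma_1 formulas): omega^omega
Comparing: omega^omega < Gamma_0.
The larger ordinal is Gamma_0 (from ATR_0 (arithmetical transfinite recursion)).

Gamma_0


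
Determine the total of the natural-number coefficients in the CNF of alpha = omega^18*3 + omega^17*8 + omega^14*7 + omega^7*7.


CNF: omega^18*3 + omega^17*8 + omega^14*7 + omega^7*7
Coefficients: 3 + 8 + 7 + 7 = 25

25


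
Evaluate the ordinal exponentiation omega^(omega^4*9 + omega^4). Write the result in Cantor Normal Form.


omega^(omega^4*9 + omega^4):
Both terms of the exponent have the same exponent 4, so they merge: omega^4*9 + omega^4 = omega^4*(9+1) = omega^4*10.
omega raised to a CNF ordinal is a single CNF term: Result = omega^(omega^4*10)

omega^(omega^4*10)


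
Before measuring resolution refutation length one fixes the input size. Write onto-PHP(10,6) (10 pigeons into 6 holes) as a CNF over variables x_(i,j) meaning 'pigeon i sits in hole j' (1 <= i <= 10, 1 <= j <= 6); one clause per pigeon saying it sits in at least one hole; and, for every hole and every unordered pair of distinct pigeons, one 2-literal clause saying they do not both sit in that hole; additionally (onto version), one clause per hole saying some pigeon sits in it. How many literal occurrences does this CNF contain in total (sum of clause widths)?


onto-PHP(10,6): 10 pigeons, 6 holes, 10*6 = 60 variables.
- pigeon clauses: one per pigeon -> 10 clauses of width 6 -> 60 literals
- hole clauses: 6 holes * C(10,2) = 6 * 45 -> 270 clauses of width 2 -> 540 literals
- onto clauses: one per hole -> 6 clauses of width 10 -> 60 literals
Total literal occurrences = 60 + 540 + 60 = 660

660


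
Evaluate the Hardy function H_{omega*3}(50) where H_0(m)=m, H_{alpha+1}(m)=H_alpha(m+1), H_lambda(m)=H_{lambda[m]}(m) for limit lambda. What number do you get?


H_{omega*3}(50):
For the Hardy hierarchy, H_{omega*k}(n) = 2^k * n.
2^3 = 8.
8 * 50 = 400

400
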